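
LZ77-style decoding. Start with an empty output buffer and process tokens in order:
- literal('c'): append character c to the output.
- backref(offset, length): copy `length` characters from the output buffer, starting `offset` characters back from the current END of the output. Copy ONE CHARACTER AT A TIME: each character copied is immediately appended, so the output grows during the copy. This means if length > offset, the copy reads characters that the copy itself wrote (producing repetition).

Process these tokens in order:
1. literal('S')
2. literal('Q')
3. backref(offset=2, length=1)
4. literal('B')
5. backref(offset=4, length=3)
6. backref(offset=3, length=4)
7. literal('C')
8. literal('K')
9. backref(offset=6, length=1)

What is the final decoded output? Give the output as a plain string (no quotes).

Answer: SQSBSQSSQSSCKS

Derivation:
Token 1: literal('S'). Output: "S"
Token 2: literal('Q'). Output: "SQ"
Token 3: backref(off=2, len=1). Copied 'S' from pos 0. Output: "SQS"
Token 4: literal('B'). Output: "SQSB"
Token 5: backref(off=4, len=3). Copied 'SQS' from pos 0. Output: "SQSBSQS"
Token 6: backref(off=3, len=4) (overlapping!). Copied 'SQSS' from pos 4. Output: "SQSBSQSSQSS"
Token 7: literal('C'). Output: "SQSBSQSSQSSC"
Token 8: literal('K'). Output: "SQSBSQSSQSSCK"
Token 9: backref(off=6, len=1). Copied 'S' from pos 7. Output: "SQSBSQSSQSSCKS"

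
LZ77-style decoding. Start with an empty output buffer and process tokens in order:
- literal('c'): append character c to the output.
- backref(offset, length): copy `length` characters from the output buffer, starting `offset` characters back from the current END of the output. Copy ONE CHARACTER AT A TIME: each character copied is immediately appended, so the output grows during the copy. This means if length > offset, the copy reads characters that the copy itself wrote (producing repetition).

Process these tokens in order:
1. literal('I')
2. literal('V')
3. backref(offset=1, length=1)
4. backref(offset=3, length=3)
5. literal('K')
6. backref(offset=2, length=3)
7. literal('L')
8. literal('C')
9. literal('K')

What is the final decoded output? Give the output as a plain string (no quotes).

Answer: IVVIVVKVKVLCK

Derivation:
Token 1: literal('I'). Output: "I"
Token 2: literal('V'). Output: "IV"
Token 3: backref(off=1, len=1). Copied 'V' from pos 1. Output: "IVV"
Token 4: backref(off=3, len=3). Copied 'IVV' from pos 0. Output: "IVVIVV"
Token 5: literal('K'). Output: "IVVIVVK"
Token 6: backref(off=2, len=3) (overlapping!). Copied 'VKV' from pos 5. Output: "IVVIVVKVKV"
Token 7: literal('L'). Output: "IVVIVVKVKVL"
Token 8: literal('C'). Output: "IVVIVVKVKVLC"
Token 9: literal('K'). Output: "IVVIVVKVKVLCK"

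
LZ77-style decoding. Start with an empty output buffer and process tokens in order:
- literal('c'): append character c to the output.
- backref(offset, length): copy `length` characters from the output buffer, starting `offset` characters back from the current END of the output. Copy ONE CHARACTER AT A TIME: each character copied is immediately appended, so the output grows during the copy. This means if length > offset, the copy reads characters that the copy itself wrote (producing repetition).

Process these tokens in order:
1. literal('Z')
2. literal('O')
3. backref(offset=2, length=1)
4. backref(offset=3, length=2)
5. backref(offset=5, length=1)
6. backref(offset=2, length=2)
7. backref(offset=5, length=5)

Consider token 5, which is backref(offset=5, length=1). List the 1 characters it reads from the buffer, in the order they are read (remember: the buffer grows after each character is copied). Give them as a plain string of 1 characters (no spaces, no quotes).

Token 1: literal('Z'). Output: "Z"
Token 2: literal('O'). Output: "ZO"
Token 3: backref(off=2, len=1). Copied 'Z' from pos 0. Output: "ZOZ"
Token 4: backref(off=3, len=2). Copied 'ZO' from pos 0. Output: "ZOZZO"
Token 5: backref(off=5, len=1). Buffer before: "ZOZZO" (len 5)
  byte 1: read out[0]='Z', append. Buffer now: "ZOZZOZ"

Answer: Z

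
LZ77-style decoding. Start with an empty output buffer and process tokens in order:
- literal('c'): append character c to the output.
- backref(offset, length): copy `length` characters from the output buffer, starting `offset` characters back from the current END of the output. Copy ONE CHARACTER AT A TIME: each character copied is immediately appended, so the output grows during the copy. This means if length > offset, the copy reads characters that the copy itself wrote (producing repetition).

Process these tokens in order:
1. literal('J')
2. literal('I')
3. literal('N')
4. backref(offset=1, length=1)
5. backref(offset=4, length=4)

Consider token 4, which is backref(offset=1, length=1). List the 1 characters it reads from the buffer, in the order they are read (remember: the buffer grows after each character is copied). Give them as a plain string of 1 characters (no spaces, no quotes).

Token 1: literal('J'). Output: "J"
Token 2: literal('I'). Output: "JI"
Token 3: literal('N'). Output: "JIN"
Token 4: backref(off=1, len=1). Buffer before: "JIN" (len 3)
  byte 1: read out[2]='N', append. Buffer now: "JINN"

Answer: N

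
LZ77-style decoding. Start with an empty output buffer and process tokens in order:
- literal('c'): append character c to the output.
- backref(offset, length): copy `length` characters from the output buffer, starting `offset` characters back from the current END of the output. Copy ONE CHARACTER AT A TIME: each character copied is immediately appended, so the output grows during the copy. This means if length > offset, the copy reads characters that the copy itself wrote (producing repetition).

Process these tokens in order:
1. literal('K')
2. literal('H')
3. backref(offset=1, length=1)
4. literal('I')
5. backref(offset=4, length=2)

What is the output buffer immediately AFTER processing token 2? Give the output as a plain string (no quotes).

Token 1: literal('K'). Output: "K"
Token 2: literal('H'). Output: "KH"

Answer: KH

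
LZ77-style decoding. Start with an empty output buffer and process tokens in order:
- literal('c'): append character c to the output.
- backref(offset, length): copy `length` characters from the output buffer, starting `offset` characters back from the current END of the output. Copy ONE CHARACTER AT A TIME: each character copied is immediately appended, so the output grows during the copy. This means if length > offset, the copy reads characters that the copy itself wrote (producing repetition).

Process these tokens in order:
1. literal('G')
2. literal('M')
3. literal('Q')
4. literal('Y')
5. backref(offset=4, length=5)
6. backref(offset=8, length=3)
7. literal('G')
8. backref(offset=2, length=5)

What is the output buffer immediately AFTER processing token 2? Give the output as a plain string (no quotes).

Token 1: literal('G'). Output: "G"
Token 2: literal('M'). Output: "GM"

Answer: GM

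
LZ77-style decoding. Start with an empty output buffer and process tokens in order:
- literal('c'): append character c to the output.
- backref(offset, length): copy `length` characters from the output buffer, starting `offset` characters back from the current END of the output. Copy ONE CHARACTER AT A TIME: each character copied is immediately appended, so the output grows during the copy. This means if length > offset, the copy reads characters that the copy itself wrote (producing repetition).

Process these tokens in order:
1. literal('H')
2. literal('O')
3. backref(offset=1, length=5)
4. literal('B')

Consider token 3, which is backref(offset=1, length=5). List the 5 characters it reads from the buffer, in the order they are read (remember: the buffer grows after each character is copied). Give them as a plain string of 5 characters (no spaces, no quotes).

Token 1: literal('H'). Output: "H"
Token 2: literal('O'). Output: "HO"
Token 3: backref(off=1, len=5). Buffer before: "HO" (len 2)
  byte 1: read out[1]='O', append. Buffer now: "HOO"
  byte 2: read out[2]='O', append. Buffer now: "HOOO"
  byte 3: read out[3]='O', append. Buffer now: "HOOOO"
  byte 4: read out[4]='O', append. Buffer now: "HOOOOO"
  byte 5: read out[5]='O', append. Buffer now: "HOOOOOO"

Answer: OOOOO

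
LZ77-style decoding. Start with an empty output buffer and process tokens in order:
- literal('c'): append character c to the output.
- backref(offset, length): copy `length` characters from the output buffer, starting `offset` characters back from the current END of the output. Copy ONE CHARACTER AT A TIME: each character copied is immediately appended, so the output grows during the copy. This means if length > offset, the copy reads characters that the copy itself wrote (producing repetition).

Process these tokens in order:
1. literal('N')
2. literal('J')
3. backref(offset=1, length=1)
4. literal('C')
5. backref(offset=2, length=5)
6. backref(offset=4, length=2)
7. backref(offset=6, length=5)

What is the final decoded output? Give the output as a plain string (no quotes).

Answer: NJJCJCJCJCJCJCJC

Derivation:
Token 1: literal('N'). Output: "N"
Token 2: literal('J'). Output: "NJ"
Token 3: backref(off=1, len=1). Copied 'J' from pos 1. Output: "NJJ"
Token 4: literal('C'). Output: "NJJC"
Token 5: backref(off=2, len=5) (overlapping!). Copied 'JCJCJ' from pos 2. Output: "NJJCJCJCJ"
Token 6: backref(off=4, len=2). Copied 'CJ' from pos 5. Output: "NJJCJCJCJCJ"
Token 7: backref(off=6, len=5). Copied 'CJCJC' from pos 5. Output: "NJJCJCJCJCJCJCJC"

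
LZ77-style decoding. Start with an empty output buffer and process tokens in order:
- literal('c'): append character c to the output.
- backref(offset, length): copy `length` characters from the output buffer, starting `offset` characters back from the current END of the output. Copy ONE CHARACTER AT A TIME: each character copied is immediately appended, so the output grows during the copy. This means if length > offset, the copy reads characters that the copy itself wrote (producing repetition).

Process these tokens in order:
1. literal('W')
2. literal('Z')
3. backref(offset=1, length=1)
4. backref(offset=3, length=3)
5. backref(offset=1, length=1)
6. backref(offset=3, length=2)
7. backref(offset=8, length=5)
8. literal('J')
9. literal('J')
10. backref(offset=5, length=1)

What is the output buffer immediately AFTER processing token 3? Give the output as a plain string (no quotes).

Token 1: literal('W'). Output: "W"
Token 2: literal('Z'). Output: "WZ"
Token 3: backref(off=1, len=1). Copied 'Z' from pos 1. Output: "WZZ"

Answer: WZZ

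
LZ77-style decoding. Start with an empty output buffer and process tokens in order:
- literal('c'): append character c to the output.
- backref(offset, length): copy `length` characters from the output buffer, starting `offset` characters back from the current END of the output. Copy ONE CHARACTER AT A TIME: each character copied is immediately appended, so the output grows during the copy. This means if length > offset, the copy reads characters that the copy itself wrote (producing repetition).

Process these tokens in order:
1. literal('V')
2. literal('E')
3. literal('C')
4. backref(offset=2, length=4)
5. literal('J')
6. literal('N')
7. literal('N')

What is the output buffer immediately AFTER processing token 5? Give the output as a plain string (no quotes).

Token 1: literal('V'). Output: "V"
Token 2: literal('E'). Output: "VE"
Token 3: literal('C'). Output: "VEC"
Token 4: backref(off=2, len=4) (overlapping!). Copied 'ECEC' from pos 1. Output: "VECECEC"
Token 5: literal('J'). Output: "VECECECJ"

Answer: VECECECJ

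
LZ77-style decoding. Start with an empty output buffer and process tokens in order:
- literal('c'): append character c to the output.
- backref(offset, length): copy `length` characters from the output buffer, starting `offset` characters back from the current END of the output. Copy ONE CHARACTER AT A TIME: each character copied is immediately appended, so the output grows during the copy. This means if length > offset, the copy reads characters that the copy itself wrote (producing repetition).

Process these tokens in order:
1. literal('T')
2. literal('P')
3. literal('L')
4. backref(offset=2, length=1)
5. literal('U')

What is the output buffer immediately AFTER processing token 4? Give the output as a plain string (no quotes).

Answer: TPLP

Derivation:
Token 1: literal('T'). Output: "T"
Token 2: literal('P'). Output: "TP"
Token 3: literal('L'). Output: "TPL"
Token 4: backref(off=2, len=1). Copied 'P' from pos 1. Output: "TPLP"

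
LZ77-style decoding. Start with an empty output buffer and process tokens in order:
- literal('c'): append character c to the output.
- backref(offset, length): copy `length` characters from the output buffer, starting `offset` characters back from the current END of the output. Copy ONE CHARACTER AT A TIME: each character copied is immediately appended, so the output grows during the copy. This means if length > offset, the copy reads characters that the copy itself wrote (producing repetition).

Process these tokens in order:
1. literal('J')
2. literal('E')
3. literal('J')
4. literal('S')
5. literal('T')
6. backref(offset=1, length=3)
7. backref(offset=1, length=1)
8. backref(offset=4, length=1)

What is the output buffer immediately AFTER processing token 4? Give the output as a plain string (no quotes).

Answer: JEJS

Derivation:
Token 1: literal('J'). Output: "J"
Token 2: literal('E'). Output: "JE"
Token 3: literal('J'). Output: "JEJ"
Token 4: literal('S'). Output: "JEJS"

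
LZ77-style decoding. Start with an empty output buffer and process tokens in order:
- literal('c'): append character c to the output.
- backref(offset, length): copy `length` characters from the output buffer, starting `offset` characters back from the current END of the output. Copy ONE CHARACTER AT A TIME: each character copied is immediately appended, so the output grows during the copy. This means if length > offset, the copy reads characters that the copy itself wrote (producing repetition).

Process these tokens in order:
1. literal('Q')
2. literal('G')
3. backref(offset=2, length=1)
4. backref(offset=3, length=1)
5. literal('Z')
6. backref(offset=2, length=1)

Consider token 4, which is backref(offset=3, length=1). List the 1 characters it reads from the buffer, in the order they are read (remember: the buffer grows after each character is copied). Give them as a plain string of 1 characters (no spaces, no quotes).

Token 1: literal('Q'). Output: "Q"
Token 2: literal('G'). Output: "QG"
Token 3: backref(off=2, len=1). Copied 'Q' from pos 0. Output: "QGQ"
Token 4: backref(off=3, len=1). Buffer before: "QGQ" (len 3)
  byte 1: read out[0]='Q', append. Buffer now: "QGQQ"

Answer: Q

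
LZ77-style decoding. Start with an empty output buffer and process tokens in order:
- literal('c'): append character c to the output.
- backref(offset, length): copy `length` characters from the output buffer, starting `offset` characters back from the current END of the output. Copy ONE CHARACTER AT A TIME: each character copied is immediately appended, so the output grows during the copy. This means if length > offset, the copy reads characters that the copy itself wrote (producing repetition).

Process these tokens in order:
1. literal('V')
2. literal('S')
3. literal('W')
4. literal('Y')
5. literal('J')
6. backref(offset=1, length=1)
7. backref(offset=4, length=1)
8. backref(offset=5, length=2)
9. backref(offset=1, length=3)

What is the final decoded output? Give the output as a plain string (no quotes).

Token 1: literal('V'). Output: "V"
Token 2: literal('S'). Output: "VS"
Token 3: literal('W'). Output: "VSW"
Token 4: literal('Y'). Output: "VSWY"
Token 5: literal('J'). Output: "VSWYJ"
Token 6: backref(off=1, len=1). Copied 'J' from pos 4. Output: "VSWYJJ"
Token 7: backref(off=4, len=1). Copied 'W' from pos 2. Output: "VSWYJJW"
Token 8: backref(off=5, len=2). Copied 'WY' from pos 2. Output: "VSWYJJWWY"
Token 9: backref(off=1, len=3) (overlapping!). Copied 'YYY' from pos 8. Output: "VSWYJJWWYYYY"

Answer: VSWYJJWWYYYY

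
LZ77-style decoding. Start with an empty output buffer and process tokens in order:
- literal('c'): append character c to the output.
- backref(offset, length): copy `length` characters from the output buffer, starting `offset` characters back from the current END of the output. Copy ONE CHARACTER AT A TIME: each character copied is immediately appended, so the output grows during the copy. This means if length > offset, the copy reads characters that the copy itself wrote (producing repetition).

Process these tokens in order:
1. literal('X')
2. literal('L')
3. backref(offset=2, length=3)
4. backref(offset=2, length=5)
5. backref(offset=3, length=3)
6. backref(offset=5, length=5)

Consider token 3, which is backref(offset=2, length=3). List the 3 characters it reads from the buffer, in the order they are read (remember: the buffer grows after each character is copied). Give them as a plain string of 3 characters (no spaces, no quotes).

Token 1: literal('X'). Output: "X"
Token 2: literal('L'). Output: "XL"
Token 3: backref(off=2, len=3). Buffer before: "XL" (len 2)
  byte 1: read out[0]='X', append. Buffer now: "XLX"
  byte 2: read out[1]='L', append. Buffer now: "XLXL"
  byte 3: read out[2]='X', append. Buffer now: "XLXLX"

Answer: XLX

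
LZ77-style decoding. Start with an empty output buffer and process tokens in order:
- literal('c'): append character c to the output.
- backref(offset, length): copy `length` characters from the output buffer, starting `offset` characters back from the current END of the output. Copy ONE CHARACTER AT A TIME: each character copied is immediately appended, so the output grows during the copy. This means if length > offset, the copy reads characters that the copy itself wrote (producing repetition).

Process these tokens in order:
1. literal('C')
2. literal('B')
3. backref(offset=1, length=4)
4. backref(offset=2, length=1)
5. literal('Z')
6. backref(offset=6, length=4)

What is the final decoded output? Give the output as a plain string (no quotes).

Answer: CBBBBBBZBBBB

Derivation:
Token 1: literal('C'). Output: "C"
Token 2: literal('B'). Output: "CB"
Token 3: backref(off=1, len=4) (overlapping!). Copied 'BBBB' from pos 1. Output: "CBBBBB"
Token 4: backref(off=2, len=1). Copied 'B' from pos 4. Output: "CBBBBBB"
Token 5: literal('Z'). Output: "CBBBBBBZ"
Token 6: backref(off=6, len=4). Copied 'BBBB' from pos 2. Output: "CBBBBBBZBBBB"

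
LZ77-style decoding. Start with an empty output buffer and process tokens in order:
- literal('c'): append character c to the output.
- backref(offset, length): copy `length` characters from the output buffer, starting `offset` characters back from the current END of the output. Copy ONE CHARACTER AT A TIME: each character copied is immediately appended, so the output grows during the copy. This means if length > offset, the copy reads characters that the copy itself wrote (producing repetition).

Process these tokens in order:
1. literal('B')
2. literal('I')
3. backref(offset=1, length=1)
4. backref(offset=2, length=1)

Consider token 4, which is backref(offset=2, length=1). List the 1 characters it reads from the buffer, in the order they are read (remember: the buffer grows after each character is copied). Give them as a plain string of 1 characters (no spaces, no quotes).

Token 1: literal('B'). Output: "B"
Token 2: literal('I'). Output: "BI"
Token 3: backref(off=1, len=1). Copied 'I' from pos 1. Output: "BII"
Token 4: backref(off=2, len=1). Buffer before: "BII" (len 3)
  byte 1: read out[1]='I', append. Buffer now: "BIII"

Answer: I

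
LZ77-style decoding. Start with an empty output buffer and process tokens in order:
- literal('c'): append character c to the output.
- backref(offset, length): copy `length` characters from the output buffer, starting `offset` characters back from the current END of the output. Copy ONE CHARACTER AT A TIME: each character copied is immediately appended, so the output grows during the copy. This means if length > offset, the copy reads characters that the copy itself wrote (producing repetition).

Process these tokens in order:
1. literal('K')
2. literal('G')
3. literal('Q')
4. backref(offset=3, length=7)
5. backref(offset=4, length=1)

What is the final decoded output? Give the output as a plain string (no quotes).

Token 1: literal('K'). Output: "K"
Token 2: literal('G'). Output: "KG"
Token 3: literal('Q'). Output: "KGQ"
Token 4: backref(off=3, len=7) (overlapping!). Copied 'KGQKGQK' from pos 0. Output: "KGQKGQKGQK"
Token 5: backref(off=4, len=1). Copied 'K' from pos 6. Output: "KGQKGQKGQKK"

Answer: KGQKGQKGQKK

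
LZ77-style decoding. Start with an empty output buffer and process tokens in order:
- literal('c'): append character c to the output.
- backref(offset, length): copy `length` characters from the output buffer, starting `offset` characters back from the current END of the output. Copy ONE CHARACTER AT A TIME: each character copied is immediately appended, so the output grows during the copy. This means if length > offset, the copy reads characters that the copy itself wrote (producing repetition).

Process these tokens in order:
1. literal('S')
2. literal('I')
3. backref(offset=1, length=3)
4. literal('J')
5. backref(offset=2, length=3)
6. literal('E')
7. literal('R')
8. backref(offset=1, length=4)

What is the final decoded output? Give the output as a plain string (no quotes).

Token 1: literal('S'). Output: "S"
Token 2: literal('I'). Output: "SI"
Token 3: backref(off=1, len=3) (overlapping!). Copied 'III' from pos 1. Output: "SIIII"
Token 4: literal('J'). Output: "SIIIIJ"
Token 5: backref(off=2, len=3) (overlapping!). Copied 'IJI' from pos 4. Output: "SIIIIJIJI"
Token 6: literal('E'). Output: "SIIIIJIJIE"
Token 7: literal('R'). Output: "SIIIIJIJIER"
Token 8: backref(off=1, len=4) (overlapping!). Copied 'RRRR' from pos 10. Output: "SIIIIJIJIERRRRR"

Answer: SIIIIJIJIERRRRR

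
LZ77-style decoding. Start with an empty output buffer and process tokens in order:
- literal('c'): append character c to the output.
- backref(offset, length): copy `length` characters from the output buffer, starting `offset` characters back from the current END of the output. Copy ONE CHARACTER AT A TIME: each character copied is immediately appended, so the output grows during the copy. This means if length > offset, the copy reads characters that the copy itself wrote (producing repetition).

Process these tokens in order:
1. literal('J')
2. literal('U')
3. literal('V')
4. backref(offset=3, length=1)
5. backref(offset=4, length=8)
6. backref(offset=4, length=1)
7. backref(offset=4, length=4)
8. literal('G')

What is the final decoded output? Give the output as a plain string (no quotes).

Token 1: literal('J'). Output: "J"
Token 2: literal('U'). Output: "JU"
Token 3: literal('V'). Output: "JUV"
Token 4: backref(off=3, len=1). Copied 'J' from pos 0. Output: "JUVJ"
Token 5: backref(off=4, len=8) (overlapping!). Copied 'JUVJJUVJ' from pos 0. Output: "JUVJJUVJJUVJ"
Token 6: backref(off=4, len=1). Copied 'J' from pos 8. Output: "JUVJJUVJJUVJJ"
Token 7: backref(off=4, len=4). Copied 'UVJJ' from pos 9. Output: "JUVJJUVJJUVJJUVJJ"
Token 8: literal('G'). Output: "JUVJJUVJJUVJJUVJJG"

Answer: JUVJJUVJJUVJJUVJJG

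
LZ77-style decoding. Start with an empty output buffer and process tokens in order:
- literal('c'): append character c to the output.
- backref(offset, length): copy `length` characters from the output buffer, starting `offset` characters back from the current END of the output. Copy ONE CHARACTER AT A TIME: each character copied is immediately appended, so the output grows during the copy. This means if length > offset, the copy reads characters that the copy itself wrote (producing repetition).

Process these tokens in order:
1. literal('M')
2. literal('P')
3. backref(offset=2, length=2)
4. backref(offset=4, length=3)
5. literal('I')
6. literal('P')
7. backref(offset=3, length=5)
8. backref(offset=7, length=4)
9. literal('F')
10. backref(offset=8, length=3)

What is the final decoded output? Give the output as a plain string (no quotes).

Token 1: literal('M'). Output: "M"
Token 2: literal('P'). Output: "MP"
Token 3: backref(off=2, len=2). Copied 'MP' from pos 0. Output: "MPMP"
Token 4: backref(off=4, len=3). Copied 'MPM' from pos 0. Output: "MPMPMPM"
Token 5: literal('I'). Output: "MPMPMPMI"
Token 6: literal('P'). Output: "MPMPMPMIP"
Token 7: backref(off=3, len=5) (overlapping!). Copied 'MIPMI' from pos 6. Output: "MPMPMPMIPMIPMI"
Token 8: backref(off=7, len=4). Copied 'IPMI' from pos 7. Output: "MPMPMPMIPMIPMIIPMI"
Token 9: literal('F'). Output: "MPMPMPMIPMIPMIIPMIF"
Token 10: backref(off=8, len=3). Copied 'PMI' from pos 11. Output: "MPMPMPMIPMIPMIIPMIFPMI"

Answer: MPMPMPMIPMIPMIIPMIFPMI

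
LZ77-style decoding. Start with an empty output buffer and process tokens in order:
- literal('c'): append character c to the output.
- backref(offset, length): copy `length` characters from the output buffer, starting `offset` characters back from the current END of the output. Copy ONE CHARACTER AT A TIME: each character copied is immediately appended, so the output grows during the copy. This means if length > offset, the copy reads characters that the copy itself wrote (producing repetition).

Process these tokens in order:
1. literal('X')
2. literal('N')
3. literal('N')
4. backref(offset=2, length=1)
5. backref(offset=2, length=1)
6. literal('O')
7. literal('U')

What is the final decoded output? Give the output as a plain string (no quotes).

Token 1: literal('X'). Output: "X"
Token 2: literal('N'). Output: "XN"
Token 3: literal('N'). Output: "XNN"
Token 4: backref(off=2, len=1). Copied 'N' from pos 1. Output: "XNNN"
Token 5: backref(off=2, len=1). Copied 'N' from pos 2. Output: "XNNNN"
Token 6: literal('O'). Output: "XNNNNO"
Token 7: literal('U'). Output: "XNNNNOU"

Answer: XNNNNOU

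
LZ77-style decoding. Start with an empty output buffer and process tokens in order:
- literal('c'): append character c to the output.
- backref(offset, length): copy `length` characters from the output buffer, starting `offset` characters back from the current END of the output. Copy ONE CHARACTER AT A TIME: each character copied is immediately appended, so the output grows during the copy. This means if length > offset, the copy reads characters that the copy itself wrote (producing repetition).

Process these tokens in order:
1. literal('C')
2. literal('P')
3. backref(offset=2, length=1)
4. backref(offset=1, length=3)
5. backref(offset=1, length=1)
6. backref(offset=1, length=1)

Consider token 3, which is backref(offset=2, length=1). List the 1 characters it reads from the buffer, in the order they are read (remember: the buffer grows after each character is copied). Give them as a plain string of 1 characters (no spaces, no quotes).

Token 1: literal('C'). Output: "C"
Token 2: literal('P'). Output: "CP"
Token 3: backref(off=2, len=1). Buffer before: "CP" (len 2)
  byte 1: read out[0]='C', append. Buffer now: "CPC"

Answer: C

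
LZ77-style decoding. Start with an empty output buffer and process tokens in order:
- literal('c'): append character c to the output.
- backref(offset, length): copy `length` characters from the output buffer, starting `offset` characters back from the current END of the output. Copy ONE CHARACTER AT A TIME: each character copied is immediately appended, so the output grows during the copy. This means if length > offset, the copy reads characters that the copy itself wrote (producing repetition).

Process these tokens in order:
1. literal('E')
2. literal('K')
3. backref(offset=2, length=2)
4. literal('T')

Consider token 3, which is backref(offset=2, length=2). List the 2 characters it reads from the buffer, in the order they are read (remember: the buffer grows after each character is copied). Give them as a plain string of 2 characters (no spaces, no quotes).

Answer: EK

Derivation:
Token 1: literal('E'). Output: "E"
Token 2: literal('K'). Output: "EK"
Token 3: backref(off=2, len=2). Buffer before: "EK" (len 2)
  byte 1: read out[0]='E', append. Buffer now: "EKE"
  byte 2: read out[1]='K', append. Buffer now: "EKEK"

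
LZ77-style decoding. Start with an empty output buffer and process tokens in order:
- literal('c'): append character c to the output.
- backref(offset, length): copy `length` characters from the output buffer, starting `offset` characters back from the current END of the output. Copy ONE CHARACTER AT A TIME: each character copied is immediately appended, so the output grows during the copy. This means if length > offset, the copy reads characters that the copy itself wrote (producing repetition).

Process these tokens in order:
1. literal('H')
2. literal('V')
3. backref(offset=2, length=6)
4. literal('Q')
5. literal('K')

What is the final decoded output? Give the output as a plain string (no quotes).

Answer: HVHVHVHVQK

Derivation:
Token 1: literal('H'). Output: "H"
Token 2: literal('V'). Output: "HV"
Token 3: backref(off=2, len=6) (overlapping!). Copied 'HVHVHV' from pos 0. Output: "HVHVHVHV"
Token 4: literal('Q'). Output: "HVHVHVHVQ"
Token 5: literal('K'). Output: "HVHVHVHVQK"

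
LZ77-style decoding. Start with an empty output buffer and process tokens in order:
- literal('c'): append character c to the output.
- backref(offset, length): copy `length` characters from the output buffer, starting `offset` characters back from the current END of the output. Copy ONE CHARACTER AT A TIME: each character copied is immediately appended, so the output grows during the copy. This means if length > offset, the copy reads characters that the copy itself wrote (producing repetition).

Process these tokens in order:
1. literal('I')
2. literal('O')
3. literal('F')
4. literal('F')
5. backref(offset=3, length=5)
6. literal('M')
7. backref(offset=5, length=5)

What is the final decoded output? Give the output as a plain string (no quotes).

Answer: IOFFOFFOFMFFOFM

Derivation:
Token 1: literal('I'). Output: "I"
Token 2: literal('O'). Output: "IO"
Token 3: literal('F'). Output: "IOF"
Token 4: literal('F'). Output: "IOFF"
Token 5: backref(off=3, len=5) (overlapping!). Copied 'OFFOF' from pos 1. Output: "IOFFOFFOF"
Token 6: literal('M'). Output: "IOFFOFFOFM"
Token 7: backref(off=5, len=5). Copied 'FFOFM' from pos 5. Output: "IOFFOFFOFMFFOFM"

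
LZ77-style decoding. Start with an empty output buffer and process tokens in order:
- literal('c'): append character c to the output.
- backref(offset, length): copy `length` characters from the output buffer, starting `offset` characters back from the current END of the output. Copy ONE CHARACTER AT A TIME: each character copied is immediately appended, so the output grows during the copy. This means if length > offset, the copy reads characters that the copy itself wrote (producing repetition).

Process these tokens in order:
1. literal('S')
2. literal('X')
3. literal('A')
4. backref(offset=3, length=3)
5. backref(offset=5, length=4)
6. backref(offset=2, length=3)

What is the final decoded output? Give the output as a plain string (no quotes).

Answer: SXASXAXASXSXS

Derivation:
Token 1: literal('S'). Output: "S"
Token 2: literal('X'). Output: "SX"
Token 3: literal('A'). Output: "SXA"
Token 4: backref(off=3, len=3). Copied 'SXA' from pos 0. Output: "SXASXA"
Token 5: backref(off=5, len=4). Copied 'XASX' from pos 1. Output: "SXASXAXASX"
Token 6: backref(off=2, len=3) (overlapping!). Copied 'SXS' from pos 8. Output: "SXASXAXASXSXS"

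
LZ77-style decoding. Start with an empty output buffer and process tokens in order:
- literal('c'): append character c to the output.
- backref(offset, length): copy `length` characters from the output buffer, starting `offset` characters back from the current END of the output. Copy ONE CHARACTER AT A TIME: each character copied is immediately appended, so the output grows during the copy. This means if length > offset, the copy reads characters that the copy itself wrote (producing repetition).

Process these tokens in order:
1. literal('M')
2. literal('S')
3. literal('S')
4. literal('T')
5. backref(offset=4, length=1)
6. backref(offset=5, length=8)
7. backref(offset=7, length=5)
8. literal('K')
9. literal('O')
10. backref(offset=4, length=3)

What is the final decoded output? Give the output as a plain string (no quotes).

Answer: MSSTMMSSTMMSSSSTMMKOMMK

Derivation:
Token 1: literal('M'). Output: "M"
Token 2: literal('S'). Output: "MS"
Token 3: literal('S'). Output: "MSS"
Token 4: literal('T'). Output: "MSST"
Token 5: backref(off=4, len=1). Copied 'M' from pos 0. Output: "MSSTM"
Token 6: backref(off=5, len=8) (overlapping!). Copied 'MSSTMMSS' from pos 0. Output: "MSSTMMSSTMMSS"
Token 7: backref(off=7, len=5). Copied 'SSTMM' from pos 6. Output: "MSSTMMSSTMMSSSSTMM"
Token 8: literal('K'). Output: "MSSTMMSSTMMSSSSTMMK"
Token 9: literal('O'). Output: "MSSTMMSSTMMSSSSTMMKO"
Token 10: backref(off=4, len=3). Copied 'MMK' from pos 16. Output: "MSSTMMSSTMMSSSSTMMKOMMK"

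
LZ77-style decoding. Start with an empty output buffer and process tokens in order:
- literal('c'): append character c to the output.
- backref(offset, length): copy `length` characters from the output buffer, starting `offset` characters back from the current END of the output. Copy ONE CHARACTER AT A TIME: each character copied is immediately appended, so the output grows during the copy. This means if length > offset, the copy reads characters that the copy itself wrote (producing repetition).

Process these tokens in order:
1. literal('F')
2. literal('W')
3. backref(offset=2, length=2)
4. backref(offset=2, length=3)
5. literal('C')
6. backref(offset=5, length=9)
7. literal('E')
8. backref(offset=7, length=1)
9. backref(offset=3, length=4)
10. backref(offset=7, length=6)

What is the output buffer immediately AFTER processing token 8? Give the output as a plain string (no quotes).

Token 1: literal('F'). Output: "F"
Token 2: literal('W'). Output: "FW"
Token 3: backref(off=2, len=2). Copied 'FW' from pos 0. Output: "FWFW"
Token 4: backref(off=2, len=3) (overlapping!). Copied 'FWF' from pos 2. Output: "FWFWFWF"
Token 5: literal('C'). Output: "FWFWFWFC"
Token 6: backref(off=5, len=9) (overlapping!). Copied 'WFWFCWFWF' from pos 3. Output: "FWFWFWFCWFWFCWFWF"
Token 7: literal('E'). Output: "FWFWFWFCWFWFCWFWFE"
Token 8: backref(off=7, len=1). Copied 'F' from pos 11. Output: "FWFWFWFCWFWFCWFWFEF"

Answer: FWFWFWFCWFWFCWFWFEF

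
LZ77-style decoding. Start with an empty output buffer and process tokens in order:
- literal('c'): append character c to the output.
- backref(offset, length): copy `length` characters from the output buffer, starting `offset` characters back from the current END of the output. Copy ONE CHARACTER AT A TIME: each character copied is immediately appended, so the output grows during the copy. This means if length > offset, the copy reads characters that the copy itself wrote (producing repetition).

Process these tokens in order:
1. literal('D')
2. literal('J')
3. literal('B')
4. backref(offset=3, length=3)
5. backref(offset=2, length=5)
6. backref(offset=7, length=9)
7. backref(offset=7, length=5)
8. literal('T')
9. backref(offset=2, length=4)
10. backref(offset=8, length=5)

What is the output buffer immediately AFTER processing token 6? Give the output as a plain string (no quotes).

Token 1: literal('D'). Output: "D"
Token 2: literal('J'). Output: "DJ"
Token 3: literal('B'). Output: "DJB"
Token 4: backref(off=3, len=3). Copied 'DJB' from pos 0. Output: "DJBDJB"
Token 5: backref(off=2, len=5) (overlapping!). Copied 'JBJBJ' from pos 4. Output: "DJBDJBJBJBJ"
Token 6: backref(off=7, len=9) (overlapping!). Copied 'JBJBJBJJB' from pos 4. Output: "DJBDJBJBJBJJBJBJBJJB"

Answer: DJBDJBJBJBJJBJBJBJJB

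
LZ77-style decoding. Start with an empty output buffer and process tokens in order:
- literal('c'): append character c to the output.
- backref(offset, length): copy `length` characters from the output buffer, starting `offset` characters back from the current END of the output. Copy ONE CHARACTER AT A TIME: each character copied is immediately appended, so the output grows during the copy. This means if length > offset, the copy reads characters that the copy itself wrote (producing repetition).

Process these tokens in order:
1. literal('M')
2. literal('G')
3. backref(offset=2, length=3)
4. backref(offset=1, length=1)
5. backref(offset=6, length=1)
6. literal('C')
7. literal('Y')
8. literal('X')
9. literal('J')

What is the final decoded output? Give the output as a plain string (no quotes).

Answer: MGMGMMMCYXJ

Derivation:
Token 1: literal('M'). Output: "M"
Token 2: literal('G'). Output: "MG"
Token 3: backref(off=2, len=3) (overlapping!). Copied 'MGM' from pos 0. Output: "MGMGM"
Token 4: backref(off=1, len=1). Copied 'M' from pos 4. Output: "MGMGMM"
Token 5: backref(off=6, len=1). Copied 'M' from pos 0. Output: "MGMGMMM"
Token 6: literal('C'). Output: "MGMGMMMC"
Token 7: literal('Y'). Output: "MGMGMMMCY"
Token 8: literal('X'). Output: "MGMGMMMCYX"
Token 9: literal('J'). Output: "MGMGMMMCYXJ"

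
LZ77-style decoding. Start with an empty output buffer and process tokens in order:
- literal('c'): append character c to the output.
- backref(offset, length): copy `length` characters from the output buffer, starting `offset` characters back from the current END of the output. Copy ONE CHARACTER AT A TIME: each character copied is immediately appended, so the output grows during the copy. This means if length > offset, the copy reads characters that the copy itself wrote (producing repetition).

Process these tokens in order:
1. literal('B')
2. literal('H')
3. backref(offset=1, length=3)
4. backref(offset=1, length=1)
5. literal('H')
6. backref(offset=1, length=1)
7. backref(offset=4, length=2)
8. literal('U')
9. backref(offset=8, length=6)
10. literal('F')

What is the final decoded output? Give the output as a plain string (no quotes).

Token 1: literal('B'). Output: "B"
Token 2: literal('H'). Output: "BH"
Token 3: backref(off=1, len=3) (overlapping!). Copied 'HHH' from pos 1. Output: "BHHHH"
Token 4: backref(off=1, len=1). Copied 'H' from pos 4. Output: "BHHHHH"
Token 5: literal('H'). Output: "BHHHHHH"
Token 6: backref(off=1, len=1). Copied 'H' from pos 6. Output: "BHHHHHHH"
Token 7: backref(off=4, len=2). Copied 'HH' from pos 4. Output: "BHHHHHHHHH"
Token 8: literal('U'). Output: "BHHHHHHHHHU"
Token 9: backref(off=8, len=6). Copied 'HHHHHH' from pos 3. Output: "BHHHHHHHHHUHHHHHH"
Token 10: literal('F'). Output: "BHHHHHHHHHUHHHHHHF"

Answer: BHHHHHHHHHUHHHHHHF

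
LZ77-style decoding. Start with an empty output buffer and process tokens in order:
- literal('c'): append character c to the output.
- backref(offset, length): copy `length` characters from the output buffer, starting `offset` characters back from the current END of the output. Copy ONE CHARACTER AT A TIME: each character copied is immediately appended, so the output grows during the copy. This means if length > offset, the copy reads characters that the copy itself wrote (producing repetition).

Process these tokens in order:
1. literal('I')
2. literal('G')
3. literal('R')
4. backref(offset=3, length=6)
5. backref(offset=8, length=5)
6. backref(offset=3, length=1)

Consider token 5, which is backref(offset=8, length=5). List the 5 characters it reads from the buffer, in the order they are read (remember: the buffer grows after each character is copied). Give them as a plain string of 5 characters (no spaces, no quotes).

Answer: GRIGR

Derivation:
Token 1: literal('I'). Output: "I"
Token 2: literal('G'). Output: "IG"
Token 3: literal('R'). Output: "IGR"
Token 4: backref(off=3, len=6) (overlapping!). Copied 'IGRIGR' from pos 0. Output: "IGRIGRIGR"
Token 5: backref(off=8, len=5). Buffer before: "IGRIGRIGR" (len 9)
  byte 1: read out[1]='G', append. Buffer now: "IGRIGRIGRG"
  byte 2: read out[2]='R', append. Buffer now: "IGRIGRIGRGR"
  byte 3: read out[3]='I', append. Buffer now: "IGRIGRIGRGRI"
  byte 4: read out[4]='G', append. Buffer now: "IGRIGRIGRGRIG"
  byte 5: read out[5]='R', append. Buffer now: "IGRIGRIGRGRIGR"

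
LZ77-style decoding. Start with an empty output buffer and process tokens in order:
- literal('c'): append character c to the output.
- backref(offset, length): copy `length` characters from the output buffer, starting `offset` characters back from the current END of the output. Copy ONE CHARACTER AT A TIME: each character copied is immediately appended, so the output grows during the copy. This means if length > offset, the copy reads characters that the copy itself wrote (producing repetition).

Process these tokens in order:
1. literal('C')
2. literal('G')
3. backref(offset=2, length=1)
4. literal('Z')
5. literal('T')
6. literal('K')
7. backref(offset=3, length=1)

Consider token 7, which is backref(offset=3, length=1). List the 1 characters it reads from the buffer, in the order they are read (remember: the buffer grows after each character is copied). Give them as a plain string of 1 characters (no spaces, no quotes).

Answer: Z

Derivation:
Token 1: literal('C'). Output: "C"
Token 2: literal('G'). Output: "CG"
Token 3: backref(off=2, len=1). Copied 'C' from pos 0. Output: "CGC"
Token 4: literal('Z'). Output: "CGCZ"
Token 5: literal('T'). Output: "CGCZT"
Token 6: literal('K'). Output: "CGCZTK"
Token 7: backref(off=3, len=1). Buffer before: "CGCZTK" (len 6)
  byte 1: read out[3]='Z', append. Buffer now: "CGCZTKZ"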